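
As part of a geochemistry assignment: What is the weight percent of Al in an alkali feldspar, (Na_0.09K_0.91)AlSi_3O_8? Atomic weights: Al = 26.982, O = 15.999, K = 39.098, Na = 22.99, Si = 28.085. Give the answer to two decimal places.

Molar mass of (Na_0.09K_0.91)AlSi_3O_8: 0.09*22.99 + 0.91*39.098 + 1*26.982 + 3*28.085 + 8*15.999 = 276.877 g/mol.
Mass of Al per formula unit: 1 × 26.982 = 26.982 g.
Weight fraction Al = 26.982 / 276.877 = 0.0975.

9.75 weight percent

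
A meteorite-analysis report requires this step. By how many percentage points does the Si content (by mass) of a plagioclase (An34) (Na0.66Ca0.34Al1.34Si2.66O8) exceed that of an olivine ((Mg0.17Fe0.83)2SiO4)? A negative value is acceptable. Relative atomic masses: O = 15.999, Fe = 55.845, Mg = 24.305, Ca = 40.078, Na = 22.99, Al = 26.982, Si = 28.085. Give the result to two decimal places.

13.36 percentage points

First mineral: 74.706 g Si in 267.654 g formula = 27.91 wt% Si.
Second mineral: 28.085 g Si in 193.047 g formula = 14.55 wt% Si.
27.91% − 14.55% gives a difference of 13.36 percentage points.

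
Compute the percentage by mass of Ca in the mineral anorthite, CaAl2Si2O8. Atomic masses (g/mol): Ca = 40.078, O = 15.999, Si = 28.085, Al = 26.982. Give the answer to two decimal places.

14.41 wt%

Molar mass of CaAl2Si2O8: 1×40.078 + 2×26.982 + 2×28.085 + 8×15.999 = 278.204 g/mol.
Mass of Ca per formula unit: 1 × 40.078 = 40.078 g.
Weight fraction Ca = 40.078 / 278.204 = 0.1441.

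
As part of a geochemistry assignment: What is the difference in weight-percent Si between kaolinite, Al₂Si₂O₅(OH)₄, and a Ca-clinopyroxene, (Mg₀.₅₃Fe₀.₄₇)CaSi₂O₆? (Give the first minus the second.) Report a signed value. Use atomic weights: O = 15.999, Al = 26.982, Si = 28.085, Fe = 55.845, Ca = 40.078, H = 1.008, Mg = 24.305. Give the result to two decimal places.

-2.52 percentage points

M(Al₂Si₂O₅(OH)₄) = 258.157 g/mol, so wt% Si = 56.170/258.157 × 100 = 21.76%.
M((Mg₀.₅₃Fe₀.₄₇)CaSi₂O₆) = 231.371 g/mol, so wt% Si = 56.170/231.371 × 100 = 24.28%.
21.76 − 24.28 = -2.52 pp.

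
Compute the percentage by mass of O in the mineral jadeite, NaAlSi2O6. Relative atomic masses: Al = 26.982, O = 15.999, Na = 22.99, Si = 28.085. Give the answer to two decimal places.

47.49 wt%

Molar mass of NaAlSi2O6: 1·22.99 + 1·26.982 + 2·28.085 + 6·15.999 = 202.136 g/mol.
Mass of O per formula unit: 6 × 15.999 = 95.994 g.
Weight fraction O = 95.994 / 202.136 = 0.4749.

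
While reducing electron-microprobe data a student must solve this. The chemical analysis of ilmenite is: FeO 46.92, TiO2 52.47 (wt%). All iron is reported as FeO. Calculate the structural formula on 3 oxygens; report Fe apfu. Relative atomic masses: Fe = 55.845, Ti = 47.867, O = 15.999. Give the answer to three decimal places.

FeO: 46.92/71.844 = 0.65308 mol → 0.65308 mol Fe, 0.65308 mol O.
TiO2: 52.47/79.865 = 0.65698 mol → 0.65698 mol Ti, 1.31396 mol O.
Total oxygen = 1.96704 mol. Normalization factor = 3/1.96704 = 1.52513.
Fe per 3 O = 0.65308 × 1.52513 = 0.996.

0.996 Fe apfu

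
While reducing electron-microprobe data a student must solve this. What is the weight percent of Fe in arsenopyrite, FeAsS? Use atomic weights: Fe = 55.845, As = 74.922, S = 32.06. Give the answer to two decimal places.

34.30 weight percent

Molar mass of FeAsS: 1*55.845 + 1*74.922 + 1*32.06 = 162.827 g/mol.
Mass of Fe per formula unit: 1 × 55.845 = 55.845 g.
Weight fraction Fe = 55.845 / 162.827 = 0.3430.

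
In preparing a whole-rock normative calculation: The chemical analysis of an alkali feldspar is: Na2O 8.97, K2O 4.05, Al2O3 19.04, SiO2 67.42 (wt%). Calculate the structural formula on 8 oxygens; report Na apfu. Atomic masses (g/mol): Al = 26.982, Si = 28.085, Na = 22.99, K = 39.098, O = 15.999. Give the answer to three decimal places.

8.97 wt% Na2O ÷ 61.979 g/mol = 0.14473 mol, giving 0.28946 Na and 0.14473 O.
4.05 wt% K2O ÷ 94.195 g/mol = 0.04300 mol, giving 0.08600 K and 0.04300 O.
19.04 wt% Al2O3 ÷ 101.961 g/mol = 0.18674 mol, giving 0.37348 Al and 0.56022 O.
67.42 wt% SiO2 ÷ 60.083 g/mol = 1.12211 mol, giving 1.12211 Si and 2.24422 O.
Oxygen sums to 2.99217; scaling by 8/2.99217 = 2.67364 puts the formula on 8 O.
Na: 0.28946 × 2.67364 = 0.774 atoms per formula unit.

0.774 Na apfu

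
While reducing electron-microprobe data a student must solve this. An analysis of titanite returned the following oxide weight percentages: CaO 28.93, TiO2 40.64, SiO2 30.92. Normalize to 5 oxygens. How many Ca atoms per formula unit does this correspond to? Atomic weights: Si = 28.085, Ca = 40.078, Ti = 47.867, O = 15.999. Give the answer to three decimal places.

CaO (M=56.077): mol = 0.51590; Ca = 0.51590, O = 0.51590.
TiO2 (M=79.865): mol = 0.50886; Ti = 0.50886, O = 1.01772.
SiO2 (M=60.083): mol = 0.51462; Si = 0.51462, O = 1.02924.
ΣO = 2.56286; factor = 5/ΣO = 1.95095.
Ca apfu = 0.51590 × 1.95095 = 1.006.

1.006 Ca apfu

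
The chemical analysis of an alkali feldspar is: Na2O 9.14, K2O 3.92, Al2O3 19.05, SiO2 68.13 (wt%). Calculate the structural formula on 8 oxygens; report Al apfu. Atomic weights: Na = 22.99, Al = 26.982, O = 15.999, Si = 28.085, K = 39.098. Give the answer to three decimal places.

Na2O: 9.14/61.979 = 0.14747 mol → 0.29494 mol Na, 0.14747 mol O.
K2O: 3.92/94.195 = 0.04162 mol → 0.08324 mol K, 0.04162 mol O.
Al2O3: 19.05/101.961 = 0.18684 mol → 0.37368 mol Al, 0.56052 mol O.
SiO2: 68.13/60.083 = 1.13393 mol → 1.13393 mol Si, 2.26786 mol O.
Total oxygen = 3.01747 mol. Normalization factor = 8/3.01747 = 2.65123.
Al per 8 O = 0.37368 × 2.65123 = 0.991.

0.991 Al apfu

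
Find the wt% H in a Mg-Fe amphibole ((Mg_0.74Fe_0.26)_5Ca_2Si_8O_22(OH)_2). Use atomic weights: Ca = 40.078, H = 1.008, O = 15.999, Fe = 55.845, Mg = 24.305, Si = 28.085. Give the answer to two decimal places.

0.24 mass %

Formula mass = 3.70×24.305 + 1.30×55.845 + 2×40.078 + 8×28.085 + 24×15.999 + 2×1.008 = 853.355 g/mol, of which 2.016 g is H.
So H makes up 2.016/853.355 = 0.0024 of the mass, i.e. 0.24%.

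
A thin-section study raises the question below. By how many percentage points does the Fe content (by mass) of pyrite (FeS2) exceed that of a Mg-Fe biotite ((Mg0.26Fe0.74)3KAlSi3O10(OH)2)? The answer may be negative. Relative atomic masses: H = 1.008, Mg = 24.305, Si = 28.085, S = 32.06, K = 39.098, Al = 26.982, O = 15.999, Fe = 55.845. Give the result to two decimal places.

First mineral: 55.845 g Fe in 119.965 g formula = 46.55 wt% Fe.
Second mineral: 123.976 g Fe in 487.273 g formula = 25.44 wt% Fe.
46.55% − 25.44% gives a difference of 21.11 percentage points.

21.11 percentage points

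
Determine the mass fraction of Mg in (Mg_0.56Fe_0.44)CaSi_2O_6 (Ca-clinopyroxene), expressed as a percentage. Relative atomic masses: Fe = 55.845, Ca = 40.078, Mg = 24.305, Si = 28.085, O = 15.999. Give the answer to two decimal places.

5.91 weight percent

Formula mass = 0.56×24.305 + 0.44×55.845 + 1×40.078 + 2×28.085 + 6×15.999 = 230.425 g/mol, of which 13.611 g is Mg.
So Mg makes up 13.611/230.425 = 0.0591 of the mass, i.e. 5.91%.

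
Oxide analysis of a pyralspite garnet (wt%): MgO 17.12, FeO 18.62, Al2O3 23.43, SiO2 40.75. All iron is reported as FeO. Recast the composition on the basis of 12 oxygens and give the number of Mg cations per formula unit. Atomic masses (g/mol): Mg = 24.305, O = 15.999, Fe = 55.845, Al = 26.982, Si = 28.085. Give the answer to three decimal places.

MgO: 17.12/40.304 = 0.42477 mol → 0.42477 mol Mg, 0.42477 mol O.
FeO: 18.62/71.844 = 0.25917 mol → 0.25917 mol Fe, 0.25917 mol O.
Al2O3: 23.43/101.961 = 0.22979 mol → 0.45958 mol Al, 0.68937 mol O.
SiO2: 40.75/60.083 = 0.67823 mol → 0.67823 mol Si, 1.35646 mol O.
Total oxygen = 2.72977 mol. Normalization factor = 12/2.72977 = 4.39597.
Mg per 12 O = 0.42477 × 4.39597 = 1.867.

1.867 Mg apfu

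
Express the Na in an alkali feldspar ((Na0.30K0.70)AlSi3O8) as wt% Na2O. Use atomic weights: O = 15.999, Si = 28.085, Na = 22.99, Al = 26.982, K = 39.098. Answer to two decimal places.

Formula mass = 273.495 g/mol.
0.30 Na → 0.1500 mol Na2O per formula unit; M(Na2O) = 61.979, so Na2O mass = 9.297 g.
9.297/273.495 × 100 = 3.40 wt%.

3.40 wt%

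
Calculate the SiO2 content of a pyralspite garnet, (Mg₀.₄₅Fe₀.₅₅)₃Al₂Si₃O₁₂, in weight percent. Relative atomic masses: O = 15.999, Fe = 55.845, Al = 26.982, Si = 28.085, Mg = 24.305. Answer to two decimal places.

Molar mass of (Mg₀.₄₅Fe₀.₅₅)₃Al₂Si₃O₁₂ = 1.35*24.305 + 1.65*55.845 + 2*26.982 + 3*28.085 + 12*15.999 = 455.163 g/mol.
Each formula unit contains 3 Si, equivalent to 3/1 = 3.0000 mol SiO2.
M(SiO2) = 1×28.085 + 2×15.999 = 60.083 g/mol.
Mass of SiO2 per formula unit = 3.0000 × 60.083 = 180.249 g.
SiO2 wt% = 180.249 / 455.163 × 100 = 39.60%.

39.60 wt%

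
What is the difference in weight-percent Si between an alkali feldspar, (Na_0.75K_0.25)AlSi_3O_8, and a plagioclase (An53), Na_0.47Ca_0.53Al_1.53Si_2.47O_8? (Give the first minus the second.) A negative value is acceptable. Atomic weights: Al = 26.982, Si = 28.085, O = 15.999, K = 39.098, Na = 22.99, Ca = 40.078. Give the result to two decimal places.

First mineral: 84.255 g Si in 266.246 g formula = 31.65 wt% Si.
Second mineral: 69.370 g Si in 270.691 g formula = 25.63 wt% Si.
31.65% − 25.63% gives a difference of 6.02 percentage points.

6.02 percentage points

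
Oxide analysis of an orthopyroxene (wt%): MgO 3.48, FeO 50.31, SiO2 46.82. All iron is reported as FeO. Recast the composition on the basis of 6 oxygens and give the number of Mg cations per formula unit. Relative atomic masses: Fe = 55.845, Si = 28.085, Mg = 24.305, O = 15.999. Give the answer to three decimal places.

0.221 Mg apfu

3.48 wt% MgO ÷ 40.304 g/mol = 0.08634 mol, giving 0.08634 Mg and 0.08634 O.
50.31 wt% FeO ÷ 71.844 g/mol = 0.70027 mol, giving 0.70027 Fe and 0.70027 O.
46.82 wt% SiO2 ÷ 60.083 g/mol = 0.77926 mol, giving 0.77926 Si and 1.55852 O.
Oxygen sums to 2.34513; scaling by 6/2.34513 = 2.55849 puts the formula on 6 O.
Mg: 0.08634 × 2.55849 = 0.221 atoms per formula unit.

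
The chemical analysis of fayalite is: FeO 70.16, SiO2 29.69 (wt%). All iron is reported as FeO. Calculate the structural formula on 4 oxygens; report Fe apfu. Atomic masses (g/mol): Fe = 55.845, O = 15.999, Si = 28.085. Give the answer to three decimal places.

FeO (M=71.844): mol = 0.97656; Fe = 0.97656, O = 0.97656.
SiO2 (M=60.083): mol = 0.49415; Si = 0.49415, O = 0.98830.
ΣO = 1.96486; factor = 4/ΣO = 2.03577.
Fe apfu = 0.97656 × 2.03577 = 1.988.

1.988 Fe apfu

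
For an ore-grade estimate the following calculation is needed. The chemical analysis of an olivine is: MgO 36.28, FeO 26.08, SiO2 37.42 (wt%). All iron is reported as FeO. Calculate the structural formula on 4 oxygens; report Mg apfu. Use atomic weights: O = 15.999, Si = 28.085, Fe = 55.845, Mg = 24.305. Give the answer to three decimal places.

MgO (M=40.304): mol = 0.90016; Mg = 0.90016, O = 0.90016.
FeO (M=71.844): mol = 0.36301; Fe = 0.36301, O = 0.36301.
SiO2 (M=60.083): mol = 0.62281; Si = 0.62281, O = 1.24562.
ΣO = 2.50879; factor = 4/ΣO = 1.59439.
Mg apfu = 0.90016 × 1.59439 = 1.435.

1.435 Mg apfu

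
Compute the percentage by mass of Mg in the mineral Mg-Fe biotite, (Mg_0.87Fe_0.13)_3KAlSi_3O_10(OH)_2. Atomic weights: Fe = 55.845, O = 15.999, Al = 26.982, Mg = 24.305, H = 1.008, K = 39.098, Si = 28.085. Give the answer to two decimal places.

14.77 weight percent

M((Mg_0.87Fe_0.13)_3KAlSi_3O_10(OH)_2) = 429.555 g/mol.
Mg contributes 2.61 × 24.305 = 63.436 g per mole.
63.436/429.555 = 0.1477 → 14.77%.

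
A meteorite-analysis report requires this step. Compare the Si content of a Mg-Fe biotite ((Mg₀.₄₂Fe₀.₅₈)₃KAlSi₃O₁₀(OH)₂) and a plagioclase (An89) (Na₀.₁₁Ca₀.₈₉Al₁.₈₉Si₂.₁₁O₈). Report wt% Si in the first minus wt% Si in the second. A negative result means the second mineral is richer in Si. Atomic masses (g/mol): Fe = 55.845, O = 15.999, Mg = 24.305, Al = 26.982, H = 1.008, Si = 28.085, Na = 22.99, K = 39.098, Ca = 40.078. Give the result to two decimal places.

First mineral: 84.255 g Si in 472.134 g formula = 17.85 wt% Si.
Second mineral: 59.259 g Si in 276.446 g formula = 21.44 wt% Si.
17.85% − 21.44% gives a difference of -3.59 percentage points.

-3.59 percentage points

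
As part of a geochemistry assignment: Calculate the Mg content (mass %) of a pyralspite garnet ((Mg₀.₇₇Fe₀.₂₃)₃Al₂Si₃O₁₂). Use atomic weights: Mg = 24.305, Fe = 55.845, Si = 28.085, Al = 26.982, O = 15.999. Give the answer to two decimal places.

Formula mass = 2.31×24.305 + 0.69×55.845 + 2×26.982 + 3×28.085 + 12×15.999 = 424.885 g/mol, of which 56.145 g is Mg.
So Mg makes up 56.145/424.885 = 0.1321 of the mass, i.e. 13.21%.

13.21 mass %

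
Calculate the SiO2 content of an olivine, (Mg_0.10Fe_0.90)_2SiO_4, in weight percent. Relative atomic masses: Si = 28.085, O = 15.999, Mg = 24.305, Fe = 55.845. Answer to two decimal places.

30.43 wt%

M((Mg_0.10Fe_0.90)_2SiO_4) = 197.463 g/mol; M(SiO2) = 60.083 g/mol.
Moles SiO2 per formula unit = 1 Si ÷ 1 = 1.0000.
SiO2 fraction = (1.0000 × 60.083) / 197.463 = 60.083/197.463 = 0.3043.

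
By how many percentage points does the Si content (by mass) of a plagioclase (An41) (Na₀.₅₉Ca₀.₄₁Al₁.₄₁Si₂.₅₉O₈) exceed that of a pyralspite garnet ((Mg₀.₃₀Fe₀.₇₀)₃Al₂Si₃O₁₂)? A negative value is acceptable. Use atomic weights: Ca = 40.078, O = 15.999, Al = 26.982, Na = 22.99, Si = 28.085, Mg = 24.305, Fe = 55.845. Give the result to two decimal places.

9.11 percentage points

First mineral: 72.740 g Si in 268.773 g formula = 27.06 wt% Si.
Second mineral: 84.255 g Si in 469.356 g formula = 17.95 wt% Si.
27.06% − 17.95% gives a difference of 9.11 percentage points.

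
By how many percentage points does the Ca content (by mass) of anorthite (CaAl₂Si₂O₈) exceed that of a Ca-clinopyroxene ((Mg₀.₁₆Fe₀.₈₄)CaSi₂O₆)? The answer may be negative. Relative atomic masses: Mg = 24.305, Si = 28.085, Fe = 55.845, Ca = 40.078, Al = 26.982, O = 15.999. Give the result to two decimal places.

-2.08 percentage points

M(CaAl₂Si₂O₈) = 278.204 g/mol, so wt% Ca = 40.078/278.204 × 100 = 14.41%.
M((Mg₀.₁₆Fe₀.₈₄)CaSi₂O₆) = 243.041 g/mol, so wt% Ca = 40.078/243.041 × 100 = 16.49%.
14.41 − 16.49 = -2.08 pp.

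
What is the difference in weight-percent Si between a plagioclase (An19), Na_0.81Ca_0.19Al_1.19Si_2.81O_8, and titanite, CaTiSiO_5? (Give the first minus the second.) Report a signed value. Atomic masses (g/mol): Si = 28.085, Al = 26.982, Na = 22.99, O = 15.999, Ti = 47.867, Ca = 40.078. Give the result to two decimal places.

15.42 percentage points

Si in Na_0.81Ca_0.19Al_1.19Si_2.81O_8: molar mass 265.256 g/mol; 2.81×28.085 = 78.919 g → 29.75 wt%.
Si in CaTiSiO_5: molar mass 196.025 g/mol; 1×28.085 = 28.085 g → 14.33 wt%.
Difference = 29.75 − 14.33 = 15.42 percentage points.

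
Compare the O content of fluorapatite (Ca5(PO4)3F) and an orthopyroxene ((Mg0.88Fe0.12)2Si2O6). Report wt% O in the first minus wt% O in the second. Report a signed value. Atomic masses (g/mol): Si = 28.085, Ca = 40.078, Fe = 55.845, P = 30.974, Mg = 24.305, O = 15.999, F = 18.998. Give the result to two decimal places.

-8.00 percentage points

O in Ca5(PO4)3F: molar mass 504.298 g/mol; 12×15.999 = 191.988 g → 38.07 wt%.
O in (Mg0.88Fe0.12)2Si2O6: molar mass 208.344 g/mol; 6×15.999 = 95.994 g → 46.07 wt%.
Difference = 38.07 − 46.07 = -8.00 percentage points.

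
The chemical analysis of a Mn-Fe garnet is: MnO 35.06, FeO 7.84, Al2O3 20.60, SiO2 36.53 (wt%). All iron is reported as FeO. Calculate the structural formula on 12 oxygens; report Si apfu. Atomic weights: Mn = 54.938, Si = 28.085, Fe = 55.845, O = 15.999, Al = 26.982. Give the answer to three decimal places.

3.008 Si apfu

MnO (M=70.937): mol = 0.49424; Mn = 0.49424, O = 0.49424.
FeO (M=71.844): mol = 0.10913; Fe = 0.10913, O = 0.10913.
Al2O3 (M=101.961): mol = 0.20204; Al = 0.40408, O = 0.60612.
SiO2 (M=60.083): mol = 0.60799; Si = 0.60799, O = 1.21598.
ΣO = 2.42547; factor = 12/ΣO = 4.94749.
Si apfu = 0.60799 × 4.94749 = 3.008.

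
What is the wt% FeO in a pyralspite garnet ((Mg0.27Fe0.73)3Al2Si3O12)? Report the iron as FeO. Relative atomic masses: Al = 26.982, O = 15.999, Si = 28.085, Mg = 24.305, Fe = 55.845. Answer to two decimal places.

Molar mass of (Mg0.27Fe0.73)3Al2Si3O12 = 0.81×24.305 + 2.19×55.845 + 2×26.982 + 3×28.085 + 12×15.999 = 472.195 g/mol.
Each formula unit contains 2.19 Fe, equivalent to 2.19/1 = 2.1900 mol FeO.
M(FeO) = 1×55.845 + 1×15.999 = 71.844 g/mol.
Mass of FeO per formula unit = 2.1900 × 71.844 = 157.338 g.
FeO wt% = 157.338 / 472.195 × 100 = 33.32%.

33.32 wt%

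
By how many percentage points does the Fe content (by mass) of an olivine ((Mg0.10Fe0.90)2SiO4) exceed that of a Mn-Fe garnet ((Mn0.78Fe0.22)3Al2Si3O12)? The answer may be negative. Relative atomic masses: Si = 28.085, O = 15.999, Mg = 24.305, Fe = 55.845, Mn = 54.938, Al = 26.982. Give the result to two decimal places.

First mineral: 100.521 g Fe in 197.463 g formula = 50.91 wt% Fe.
Second mineral: 36.858 g Fe in 495.620 g formula = 7.44 wt% Fe.
50.91% − 7.44% gives a difference of 43.47 percentage points.

43.47 percentage points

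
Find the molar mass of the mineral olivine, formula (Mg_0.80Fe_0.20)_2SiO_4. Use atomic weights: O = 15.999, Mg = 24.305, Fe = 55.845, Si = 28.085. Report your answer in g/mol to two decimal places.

M = 1.60×24.305 + 0.40×55.845 + 1×28.085 + 4×15.999

153.31 g/mol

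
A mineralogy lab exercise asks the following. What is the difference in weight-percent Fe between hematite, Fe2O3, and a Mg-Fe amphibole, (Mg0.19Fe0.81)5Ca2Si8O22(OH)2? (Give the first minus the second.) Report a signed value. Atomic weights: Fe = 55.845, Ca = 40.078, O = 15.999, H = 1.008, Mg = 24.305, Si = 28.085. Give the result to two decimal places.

Fe in Fe2O3: molar mass 159.687 g/mol; 2×55.845 = 111.690 g → 69.94 wt%.
Fe in (Mg0.19Fe0.81)5Ca2Si8O22(OH)2: molar mass 940.090 g/mol; 4.05×55.845 = 226.172 g → 24.06 wt%.
Difference = 69.94 − 24.06 = 45.88 percentage points.

45.88 percentage points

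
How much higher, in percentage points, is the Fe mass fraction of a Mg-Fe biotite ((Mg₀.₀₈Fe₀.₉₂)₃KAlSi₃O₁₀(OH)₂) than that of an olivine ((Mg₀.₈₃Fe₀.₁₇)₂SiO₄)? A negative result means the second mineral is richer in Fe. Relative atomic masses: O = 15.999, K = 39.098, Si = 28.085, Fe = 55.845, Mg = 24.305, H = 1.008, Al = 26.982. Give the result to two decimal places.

First mineral: 154.132 g Fe in 504.304 g formula = 30.56 wt% Fe.
Second mineral: 18.987 g Fe in 151.415 g formula = 12.54 wt% Fe.
30.56% − 12.54% gives a difference of 18.02 percentage points.

18.02 percentage points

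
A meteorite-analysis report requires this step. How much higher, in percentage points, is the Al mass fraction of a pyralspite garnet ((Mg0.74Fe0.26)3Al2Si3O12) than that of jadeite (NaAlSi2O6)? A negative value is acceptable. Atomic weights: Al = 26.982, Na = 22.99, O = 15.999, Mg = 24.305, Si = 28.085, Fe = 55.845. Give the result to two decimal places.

Al in (Mg0.74Fe0.26)3Al2Si3O12: molar mass 427.723 g/mol; 2×26.982 = 53.964 g → 12.62 wt%.
Al in NaAlSi2O6: molar mass 202.136 g/mol; 1×26.982 = 26.982 g → 13.35 wt%.
Difference = 12.62 − 13.35 = -0.73 percentage points.

-0.73 percentage points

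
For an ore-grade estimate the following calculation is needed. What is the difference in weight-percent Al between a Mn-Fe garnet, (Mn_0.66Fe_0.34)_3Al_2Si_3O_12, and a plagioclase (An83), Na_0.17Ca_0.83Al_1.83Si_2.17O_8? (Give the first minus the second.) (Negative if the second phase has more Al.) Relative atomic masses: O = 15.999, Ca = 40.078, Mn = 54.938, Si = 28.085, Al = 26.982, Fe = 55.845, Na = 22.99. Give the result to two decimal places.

-7.04 percentage points

Al in (Mn_0.66Fe_0.34)_3Al_2Si_3O_12: molar mass 495.946 g/mol; 2×26.982 = 53.964 g → 10.88 wt%.
Al in Na_0.17Ca_0.83Al_1.83Si_2.17O_8: molar mass 275.487 g/mol; 1.83×26.982 = 49.377 g → 17.92 wt%.
Difference = 10.88 − 17.92 = -7.04 percentage points.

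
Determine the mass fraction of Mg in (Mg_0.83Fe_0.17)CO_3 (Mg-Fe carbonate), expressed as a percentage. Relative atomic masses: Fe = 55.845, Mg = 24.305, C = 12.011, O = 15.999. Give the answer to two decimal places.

22.50 weight percent

Formula mass = 0.83·24.305 + 0.17·55.845 + 1·12.011 + 3·15.999 = 89.675 g/mol, of which 20.173 g is Mg.
So Mg makes up 20.173/89.675 = 0.2250 of the mass, i.e. 22.50%.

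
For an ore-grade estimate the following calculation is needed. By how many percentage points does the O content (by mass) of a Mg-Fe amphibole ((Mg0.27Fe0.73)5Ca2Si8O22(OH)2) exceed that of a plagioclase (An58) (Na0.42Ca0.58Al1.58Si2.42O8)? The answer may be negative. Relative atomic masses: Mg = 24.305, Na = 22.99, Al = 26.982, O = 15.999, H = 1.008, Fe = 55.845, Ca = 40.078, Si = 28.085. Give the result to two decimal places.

-5.74 percentage points

M((Mg0.27Fe0.73)5Ca2Si8O22(OH)2) = 927.474 g/mol, so wt% O = 383.976/927.474 × 100 = 41.40%.
M(Na0.42Ca0.58Al1.58Si2.42O8) = 271.490 g/mol, so wt% O = 127.992/271.490 × 100 = 47.14%.
41.40 − 47.14 = -5.74 pp.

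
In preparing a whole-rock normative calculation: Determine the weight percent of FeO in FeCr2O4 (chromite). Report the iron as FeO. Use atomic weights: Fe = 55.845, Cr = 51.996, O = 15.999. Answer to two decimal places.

32.10 wt%

Formula mass = 223.833 g/mol.
1 Fe → 1.0000 mol FeO per formula unit; M(FeO) = 71.844, so FeO mass = 71.844 g.
71.844/223.833 × 100 = 32.10 wt%.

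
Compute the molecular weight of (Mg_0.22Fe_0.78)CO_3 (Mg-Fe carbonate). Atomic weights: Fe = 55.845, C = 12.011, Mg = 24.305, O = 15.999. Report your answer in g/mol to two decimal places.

Mg: 0.22 × 24.305 = 5.3471
Fe: 0.78 × 55.845 = 43.5591
C: 1 × 12.011 = 12.0110
O: 3 × 15.999 = 47.9970
Summing the contributions gives the formula mass.

108.91 g/mol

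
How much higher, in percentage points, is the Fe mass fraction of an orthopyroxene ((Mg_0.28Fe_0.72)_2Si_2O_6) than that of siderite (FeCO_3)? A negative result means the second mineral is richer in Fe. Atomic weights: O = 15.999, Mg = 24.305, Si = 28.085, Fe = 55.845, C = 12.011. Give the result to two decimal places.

First mineral: 80.417 g Fe in 246.192 g formula = 32.66 wt% Fe.
Second mineral: 55.845 g Fe in 115.853 g formula = 48.20 wt% Fe.
32.66% − 48.20% gives a difference of -15.54 percentage points.

-15.54 percentage points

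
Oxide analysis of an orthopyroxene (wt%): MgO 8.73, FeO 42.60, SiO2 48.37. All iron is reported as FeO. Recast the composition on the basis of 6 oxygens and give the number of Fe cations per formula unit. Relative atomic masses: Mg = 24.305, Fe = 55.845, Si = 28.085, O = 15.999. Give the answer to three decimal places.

MgO: 8.73/40.304 = 0.21660 mol → 0.21660 mol Mg, 0.21660 mol O.
FeO: 42.60/71.844 = 0.59295 mol → 0.59295 mol Fe, 0.59295 mol O.
SiO2: 48.37/60.083 = 0.80505 mol → 0.80505 mol Si, 1.61010 mol O.
Total oxygen = 2.41965 mol. Normalization factor = 6/2.41965 = 2.47970.
Fe per 6 O = 0.59295 × 2.47970 = 1.470.

1.470 Fe apfu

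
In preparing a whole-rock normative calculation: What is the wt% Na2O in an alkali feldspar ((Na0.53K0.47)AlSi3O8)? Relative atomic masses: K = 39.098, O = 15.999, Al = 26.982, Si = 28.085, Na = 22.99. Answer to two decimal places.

Molar mass of (Na0.53K0.47)AlSi3O8 = 0.53·22.99 + 0.47·39.098 + 1·26.982 + 3·28.085 + 8·15.999 = 269.790 g/mol.
Each formula unit contains 0.53 Na, equivalent to 0.53/2 = 0.2650 mol Na2O.
M(Na2O) = 2×22.99 + 1×15.999 = 61.979 g/mol.
Mass of Na2O per formula unit = 0.2650 × 61.979 = 16.424 g.
Na2O wt% = 16.424 / 269.790 × 100 = 6.09%.

6.09 wt%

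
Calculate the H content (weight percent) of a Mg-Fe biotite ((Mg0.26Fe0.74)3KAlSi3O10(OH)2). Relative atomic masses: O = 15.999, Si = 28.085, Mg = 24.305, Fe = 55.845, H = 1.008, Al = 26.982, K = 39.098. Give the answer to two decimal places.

0.41 weight percent

M((Mg0.26Fe0.74)3KAlSi3O10(OH)2) = 487.273 g/mol.
H contributes 2 × 1.008 = 2.016 g per mole.
2.016/487.273 = 0.0041 → 0.41%.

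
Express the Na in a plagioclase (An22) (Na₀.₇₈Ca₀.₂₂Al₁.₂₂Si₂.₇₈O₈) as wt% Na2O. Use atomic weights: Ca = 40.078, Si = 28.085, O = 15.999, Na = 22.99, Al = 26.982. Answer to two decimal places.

Formula mass = 265.736 g/mol.
0.78 Na → 0.3900 mol Na2O per formula unit; M(Na2O) = 61.979, so Na2O mass = 24.172 g.
24.172/265.736 × 100 = 9.10 wt%.

9.10 wt%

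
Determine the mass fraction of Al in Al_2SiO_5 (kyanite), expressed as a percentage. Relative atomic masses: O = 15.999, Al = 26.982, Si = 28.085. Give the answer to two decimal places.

33.30 wt%

Formula mass = 2·26.982 + 1·28.085 + 5·15.999 = 162.044 g/mol, of which 53.964 g is Al.
So Al makes up 53.964/162.044 = 0.3330 of the mass, i.e. 33.30%.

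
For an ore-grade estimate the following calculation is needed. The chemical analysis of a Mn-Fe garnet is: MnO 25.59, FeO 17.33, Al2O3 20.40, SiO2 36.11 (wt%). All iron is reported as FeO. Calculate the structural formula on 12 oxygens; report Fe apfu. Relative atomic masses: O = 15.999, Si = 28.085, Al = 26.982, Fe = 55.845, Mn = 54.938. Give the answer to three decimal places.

1.204 Fe apfu

MnO: 25.59/70.937 = 0.36074 mol → 0.36074 mol Mn, 0.36074 mol O.
FeO: 17.33/71.844 = 0.24122 mol → 0.24122 mol Fe, 0.24122 mol O.
Al2O3: 20.40/101.961 = 0.20008 mol → 0.40016 mol Al, 0.60024 mol O.
SiO2: 36.11/60.083 = 0.60100 mol → 0.60100 mol Si, 1.20200 mol O.
Total oxygen = 2.40420 mol. Normalization factor = 12/2.40420 = 4.99127.
Fe per 12 O = 0.24122 × 4.99127 = 1.204.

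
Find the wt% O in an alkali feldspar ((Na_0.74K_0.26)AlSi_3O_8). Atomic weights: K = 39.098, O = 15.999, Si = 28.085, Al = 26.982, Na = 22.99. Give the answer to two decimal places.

48.04 mass %

M((Na_0.74K_0.26)AlSi_3O_8) = 266.407 g/mol.
O contributes 8 × 15.999 = 127.992 g per mole.
127.992/266.407 = 0.4804 → 48.04%.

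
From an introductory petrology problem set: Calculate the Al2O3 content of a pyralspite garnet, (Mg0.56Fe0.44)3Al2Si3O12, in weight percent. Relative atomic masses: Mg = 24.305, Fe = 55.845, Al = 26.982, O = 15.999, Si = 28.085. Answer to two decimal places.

Formula mass = 444.755 g/mol.
2 Al → 1.0000 mol Al2O3 per formula unit; M(Al2O3) = 101.961, so Al2O3 mass = 101.961 g.
101.961/444.755 × 100 = 22.93 wt%.

22.93 wt%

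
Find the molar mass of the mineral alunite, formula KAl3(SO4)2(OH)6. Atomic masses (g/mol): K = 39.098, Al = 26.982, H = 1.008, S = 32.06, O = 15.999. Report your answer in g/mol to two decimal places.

414.20 g/mol

M = 1×39.098 + 3×26.982 + 2×32.06 + 14×15.999 + 6×1.008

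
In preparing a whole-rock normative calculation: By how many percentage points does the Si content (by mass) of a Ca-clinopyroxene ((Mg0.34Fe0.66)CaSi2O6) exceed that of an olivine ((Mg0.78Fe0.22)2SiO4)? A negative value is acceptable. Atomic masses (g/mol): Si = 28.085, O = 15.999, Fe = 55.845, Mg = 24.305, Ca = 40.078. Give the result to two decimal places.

First mineral: 56.170 g Si in 237.363 g formula = 23.66 wt% Si.
Second mineral: 28.085 g Si in 154.569 g formula = 18.17 wt% Si.
23.66% − 18.17% gives a difference of 5.49 percentage points.

5.49 percentage points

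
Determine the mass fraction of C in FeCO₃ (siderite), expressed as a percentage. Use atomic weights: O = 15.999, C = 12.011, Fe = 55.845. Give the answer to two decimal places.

10.37 weight percent

Molar mass of FeCO₃: 1×55.845 + 1×12.011 + 3×15.999 = 115.853 g/mol.
Mass of C per formula unit: 1 × 12.011 = 12.011 g.
Weight fraction C = 12.011 / 115.853 = 0.1037.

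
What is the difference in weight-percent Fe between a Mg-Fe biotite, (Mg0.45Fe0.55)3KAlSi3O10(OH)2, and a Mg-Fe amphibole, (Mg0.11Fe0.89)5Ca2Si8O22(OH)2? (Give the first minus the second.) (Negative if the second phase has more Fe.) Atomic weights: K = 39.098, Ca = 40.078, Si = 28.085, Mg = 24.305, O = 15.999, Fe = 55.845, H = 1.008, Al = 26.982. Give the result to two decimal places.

-6.45 percentage points

First mineral: 92.144 g Fe in 469.295 g formula = 19.63 wt% Fe.
Second mineral: 248.510 g Fe in 952.706 g formula = 26.08 wt% Fe.
19.63% − 26.08% gives a difference of -6.45 percentage points.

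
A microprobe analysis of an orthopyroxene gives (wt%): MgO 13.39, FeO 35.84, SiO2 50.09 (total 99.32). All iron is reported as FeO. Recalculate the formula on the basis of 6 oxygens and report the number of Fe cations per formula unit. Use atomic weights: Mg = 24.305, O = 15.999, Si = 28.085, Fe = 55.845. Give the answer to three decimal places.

13.39 wt% MgO ÷ 40.304 g/mol = 0.33223 mol, giving 0.33223 Mg and 0.33223 O.
35.84 wt% FeO ÷ 71.844 g/mol = 0.49886 mol, giving 0.49886 Fe and 0.49886 O.
50.09 wt% SiO2 ÷ 60.083 g/mol = 0.83368 mol, giving 0.83368 Si and 1.66736 O.
Oxygen sums to 2.49845; scaling by 6/2.49845 = 2.40149 puts the formula on 6 O.
Fe: 0.49886 × 2.40149 = 1.198 atoms per formula unit.

1.198 Fe apfu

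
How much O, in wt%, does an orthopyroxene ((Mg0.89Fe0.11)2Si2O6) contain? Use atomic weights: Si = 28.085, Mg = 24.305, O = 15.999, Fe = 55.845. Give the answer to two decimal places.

Molar mass of (Mg0.89Fe0.11)2Si2O6: 1.78·24.305 + 0.22·55.845 + 2·28.085 + 6·15.999 = 207.713 g/mol.
Mass of O per formula unit: 6 × 15.999 = 95.994 g.
Weight fraction O = 95.994 / 207.713 = 0.4621.

46.21 wt%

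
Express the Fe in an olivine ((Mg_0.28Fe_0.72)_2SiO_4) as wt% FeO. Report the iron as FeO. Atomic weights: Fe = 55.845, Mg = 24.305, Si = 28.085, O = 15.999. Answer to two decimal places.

Molar mass of (Mg_0.28Fe_0.72)_2SiO_4 = 0.56·24.305 + 1.44·55.845 + 1·28.085 + 4·15.999 = 186.109 g/mol.
Each formula unit contains 1.44 Fe, equivalent to 1.44/1 = 1.4400 mol FeO.
M(FeO) = 1×55.845 + 1×15.999 = 71.844 g/mol.
Mass of FeO per formula unit = 1.4400 × 71.844 = 103.455 g.
FeO wt% = 103.455 / 186.109 × 100 = 55.59%.

55.59 wt%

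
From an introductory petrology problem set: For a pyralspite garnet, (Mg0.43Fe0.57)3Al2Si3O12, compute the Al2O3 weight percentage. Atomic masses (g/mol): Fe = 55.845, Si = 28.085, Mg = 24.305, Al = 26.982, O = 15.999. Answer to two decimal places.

Formula mass = 457.055 g/mol.
2 Al → 1.0000 mol Al2O3 per formula unit; M(Al2O3) = 101.961, so Al2O3 mass = 101.961 g.
101.961/457.055 × 100 = 22.31 wt%.

22.31 wt%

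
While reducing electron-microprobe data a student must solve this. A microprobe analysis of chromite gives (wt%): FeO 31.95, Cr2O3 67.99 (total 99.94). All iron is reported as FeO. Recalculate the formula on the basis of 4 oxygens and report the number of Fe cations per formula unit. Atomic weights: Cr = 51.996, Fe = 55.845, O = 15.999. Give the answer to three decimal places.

FeO: 31.95/71.844 = 0.44471 mol → 0.44471 mol Fe, 0.44471 mol O.
Cr2O3: 67.99/151.989 = 0.44734 mol → 0.89468 mol Cr, 1.34202 mol O.
Total oxygen = 1.78673 mol. Normalization factor = 4/1.78673 = 2.23873.
Fe per 4 O = 0.44471 × 2.23873 = 0.996.

0.996 Fe apfu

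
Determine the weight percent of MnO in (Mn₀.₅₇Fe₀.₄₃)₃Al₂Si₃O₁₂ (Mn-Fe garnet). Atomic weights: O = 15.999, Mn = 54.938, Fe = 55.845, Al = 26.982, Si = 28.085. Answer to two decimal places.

24.45 wt%

M((Mn₀.₅₇Fe₀.₄₃)₃Al₂Si₃O₁₂) = 496.191 g/mol; M(MnO) = 70.937 g/mol.
Moles MnO per formula unit = 1.71 Mn ÷ 1 = 1.7100.
MnO fraction = (1.7100 × 70.937) / 496.191 = 121.302/496.191 = 0.2445.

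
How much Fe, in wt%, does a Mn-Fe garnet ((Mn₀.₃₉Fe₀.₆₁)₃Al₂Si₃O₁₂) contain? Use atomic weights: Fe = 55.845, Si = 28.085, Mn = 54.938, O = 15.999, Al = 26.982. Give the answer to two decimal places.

Molar mass of (Mn₀.₃₉Fe₀.₆₁)₃Al₂Si₃O₁₂: 1.17*54.938 + 1.83*55.845 + 2*26.982 + 3*28.085 + 12*15.999 = 496.681 g/mol.
Mass of Fe per formula unit: 1.83 × 55.845 = 102.196 g.
Weight fraction Fe = 102.196 / 496.681 = 0.2058.

20.58 wt%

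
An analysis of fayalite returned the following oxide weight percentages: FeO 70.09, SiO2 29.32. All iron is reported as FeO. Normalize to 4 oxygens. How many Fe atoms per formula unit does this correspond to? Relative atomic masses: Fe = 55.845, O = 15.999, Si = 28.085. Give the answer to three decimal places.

2.000 Fe apfu

70.09 wt% FeO ÷ 71.844 g/mol = 0.97559 mol, giving 0.97559 Fe and 0.97559 O.
29.32 wt% SiO2 ÷ 60.083 g/mol = 0.48799 mol, giving 0.48799 Si and 0.97598 O.
Oxygen sums to 1.95157; scaling by 4/1.95157 = 2.04963 puts the formula on 4 O.
Fe: 0.97559 × 2.04963 = 2.000 atoms per formula unit.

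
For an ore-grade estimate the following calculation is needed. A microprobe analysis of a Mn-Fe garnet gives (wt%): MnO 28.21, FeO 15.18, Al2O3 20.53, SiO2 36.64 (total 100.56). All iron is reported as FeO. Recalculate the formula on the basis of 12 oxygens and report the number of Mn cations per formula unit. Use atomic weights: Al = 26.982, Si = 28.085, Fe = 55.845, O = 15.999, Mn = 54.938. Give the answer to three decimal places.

28.21 wt% MnO ÷ 70.937 g/mol = 0.39768 mol, giving 0.39768 Mn and 0.39768 O.
15.18 wt% FeO ÷ 71.844 g/mol = 0.21129 mol, giving 0.21129 Fe and 0.21129 O.
20.53 wt% Al2O3 ÷ 101.961 g/mol = 0.20135 mol, giving 0.40270 Al and 0.60405 O.
36.64 wt% SiO2 ÷ 60.083 g/mol = 0.60982 mol, giving 0.60982 Si and 1.21964 O.
Oxygen sums to 2.43266; scaling by 12/2.43266 = 4.93287 puts the formula on 12 O.
Mn: 0.39768 × 4.93287 = 1.962 atoms per formula unit.

1.962 Mn apfu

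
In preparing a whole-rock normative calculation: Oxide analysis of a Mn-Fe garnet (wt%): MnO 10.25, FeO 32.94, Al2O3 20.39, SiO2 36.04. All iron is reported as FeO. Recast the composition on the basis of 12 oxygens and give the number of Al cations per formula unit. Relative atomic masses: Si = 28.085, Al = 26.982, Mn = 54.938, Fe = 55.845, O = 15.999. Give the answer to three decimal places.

MnO (M=70.937): mol = 0.14449; Mn = 0.14449, O = 0.14449.
FeO (M=71.844): mol = 0.45849; Fe = 0.45849, O = 0.45849.
Al2O3 (M=101.961): mol = 0.19998; Al = 0.39996, O = 0.59994.
SiO2 (M=60.083): mol = 0.59984; Si = 0.59984, O = 1.19968.
ΣO = 2.40260; factor = 12/ΣO = 4.99459.
Al apfu = 0.39996 × 4.99459 = 1.998.

1.998 Al apfu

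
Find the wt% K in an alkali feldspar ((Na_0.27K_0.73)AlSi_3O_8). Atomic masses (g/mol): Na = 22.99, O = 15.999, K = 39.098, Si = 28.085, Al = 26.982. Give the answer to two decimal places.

M((Na_0.27K_0.73)AlSi_3O_8) = 273.978 g/mol.
K contributes 0.73 × 39.098 = 28.542 g per mole.
28.542/273.978 = 0.1042 → 10.42%.

10.42 wt%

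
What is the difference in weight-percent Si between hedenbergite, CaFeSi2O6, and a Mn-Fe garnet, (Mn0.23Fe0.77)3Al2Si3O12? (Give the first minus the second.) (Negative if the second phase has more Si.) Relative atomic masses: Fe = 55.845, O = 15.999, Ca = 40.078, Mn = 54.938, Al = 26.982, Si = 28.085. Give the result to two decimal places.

First mineral: 56.170 g Si in 248.087 g formula = 22.64 wt% Si.
Second mineral: 84.255 g Si in 497.116 g formula = 16.95 wt% Si.
22.64% − 16.95% gives a difference of 5.69 percentage points.

5.69 percentage points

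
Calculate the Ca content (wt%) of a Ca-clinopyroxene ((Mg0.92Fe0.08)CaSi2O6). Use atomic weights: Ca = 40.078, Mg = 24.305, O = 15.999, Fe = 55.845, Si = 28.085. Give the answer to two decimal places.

18.29 wt%

Molar mass of (Mg0.92Fe0.08)CaSi2O6: 0.92*24.305 + 0.08*55.845 + 1*40.078 + 2*28.085 + 6*15.999 = 219.070 g/mol.
Mass of Ca per formula unit: 1 × 40.078 = 40.078 g.
Weight fraction Ca = 40.078 / 219.070 = 0.1829.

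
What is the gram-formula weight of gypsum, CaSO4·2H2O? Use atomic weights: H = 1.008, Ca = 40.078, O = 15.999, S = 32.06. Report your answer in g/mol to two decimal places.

172.16 g/mol

Ca: 1 × 40.078 = 40.0780
S: 1 × 32.06 = 32.0600
O: 6 × 15.999 = 95.9940
H: 4 × 1.008 = 4.0320
Summing the contributions gives the formula mass.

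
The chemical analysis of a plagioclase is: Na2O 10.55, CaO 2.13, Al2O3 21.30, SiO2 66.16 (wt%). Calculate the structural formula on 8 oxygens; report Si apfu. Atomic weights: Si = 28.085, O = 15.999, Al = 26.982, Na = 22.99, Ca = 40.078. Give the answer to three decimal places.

Na2O (M=61.979): mol = 0.17022; Na = 0.34044, O = 0.17022.
CaO (M=56.077): mol = 0.03798; Ca = 0.03798, O = 0.03798.
Al2O3 (M=101.961): mol = 0.20890; Al = 0.41780, O = 0.62670.
SiO2 (M=60.083): mol = 1.10114; Si = 1.10114, O = 2.20228.
ΣO = 3.03718; factor = 8/ΣO = 2.63402.
Si apfu = 1.10114 × 2.63402 = 2.900.

2.900 Si apfu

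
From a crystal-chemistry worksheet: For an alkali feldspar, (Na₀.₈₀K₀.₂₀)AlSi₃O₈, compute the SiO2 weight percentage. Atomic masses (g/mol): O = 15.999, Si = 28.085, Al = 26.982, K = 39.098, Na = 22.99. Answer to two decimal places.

67.91 wt%

Molar mass of (Na₀.₈₀K₀.₂₀)AlSi₃O₈ = 0.80·22.99 + 0.20·39.098 + 1·26.982 + 3·28.085 + 8·15.999 = 265.441 g/mol.
Each formula unit contains 3 Si, equivalent to 3/1 = 3.0000 mol SiO2.
M(SiO2) = 1×28.085 + 2×15.999 = 60.083 g/mol.
Mass of SiO2 per formula unit = 3.0000 × 60.083 = 180.249 g.
SiO2 wt% = 180.249 / 265.441 × 100 = 67.91%.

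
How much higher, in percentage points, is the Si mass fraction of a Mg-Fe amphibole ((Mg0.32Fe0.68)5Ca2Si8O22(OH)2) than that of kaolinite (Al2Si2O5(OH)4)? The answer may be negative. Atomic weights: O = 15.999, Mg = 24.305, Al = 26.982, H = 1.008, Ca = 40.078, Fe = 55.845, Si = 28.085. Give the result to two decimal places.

2.67 percentage points

First mineral: 224.680 g Si in 919.589 g formula = 24.43 wt% Si.
Second mineral: 56.170 g Si in 258.157 g formula = 21.76 wt% Si.
24.43% − 21.76% gives a difference of 2.67 percentage points.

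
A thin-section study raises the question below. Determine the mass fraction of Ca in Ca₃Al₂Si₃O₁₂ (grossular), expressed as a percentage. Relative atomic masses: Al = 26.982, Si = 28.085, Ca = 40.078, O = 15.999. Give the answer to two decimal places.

Formula mass = 3·40.078 + 2·26.982 + 3·28.085 + 12·15.999 = 450.441 g/mol, of which 120.234 g is Ca.
So Ca makes up 120.234/450.441 = 0.2669 of the mass, i.e. 26.69%.

26.69 wt%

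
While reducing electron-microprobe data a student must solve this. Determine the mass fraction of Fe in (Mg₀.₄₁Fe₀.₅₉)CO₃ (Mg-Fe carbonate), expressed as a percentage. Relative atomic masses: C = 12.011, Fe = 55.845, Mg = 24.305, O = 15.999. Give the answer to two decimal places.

32.01 wt%

M((Mg₀.₄₁Fe₀.₅₉)CO₃) = 102.922 g/mol.
Fe contributes 0.59 × 55.845 = 32.949 g per mole.
32.949/102.922 = 0.3201 → 32.01%.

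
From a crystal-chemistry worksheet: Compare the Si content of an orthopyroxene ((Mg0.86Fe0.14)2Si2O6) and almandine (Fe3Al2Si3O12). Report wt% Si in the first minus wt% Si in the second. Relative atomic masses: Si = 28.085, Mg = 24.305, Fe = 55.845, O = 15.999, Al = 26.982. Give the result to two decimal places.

Si in (Mg0.86Fe0.14)2Si2O6: molar mass 209.605 g/mol; 2×28.085 = 56.170 g → 26.80 wt%.
Si in Fe3Al2Si3O12: molar mass 497.742 g/mol; 3×28.085 = 84.255 g → 16.93 wt%.
Difference = 26.80 − 16.93 = 9.87 percentage points.

9.87 percentage points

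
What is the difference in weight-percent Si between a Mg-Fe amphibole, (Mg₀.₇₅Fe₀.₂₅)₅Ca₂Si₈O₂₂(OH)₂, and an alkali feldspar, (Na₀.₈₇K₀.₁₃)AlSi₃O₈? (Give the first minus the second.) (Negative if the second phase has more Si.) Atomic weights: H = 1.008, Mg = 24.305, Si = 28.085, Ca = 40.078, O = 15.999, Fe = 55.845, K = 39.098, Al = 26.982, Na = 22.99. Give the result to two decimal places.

First mineral: 224.680 g Si in 851.778 g formula = 26.38 wt% Si.
Second mineral: 84.255 g Si in 264.313 g formula = 31.88 wt% Si.
26.38% − 31.88% gives a difference of -5.50 percentage points.

-5.50 percentage points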